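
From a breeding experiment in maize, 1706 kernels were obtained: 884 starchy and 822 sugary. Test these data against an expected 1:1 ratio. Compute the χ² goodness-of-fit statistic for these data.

Total ratio parts = 2. Expected numbers out of 1706:
  starchy: 1706 × 1/2 = 853
  sugary: 1706 × 1/2 = 853
χ² = Σ (O − E)² / E
  starchy: (884 − 853)² / 853 = 1.1266
  sugary: (822 − 853)² / 853 = 1.1266
χ² = 1.1266 + 1.1266 = 2.2532 ≈ 2.253

2.253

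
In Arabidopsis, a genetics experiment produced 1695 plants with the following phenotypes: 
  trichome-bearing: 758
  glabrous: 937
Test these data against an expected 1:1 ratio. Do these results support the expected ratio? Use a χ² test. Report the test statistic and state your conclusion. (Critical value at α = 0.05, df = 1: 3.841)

The 1:1 ratio has 2 parts, so with N = 1695 the expected counts are:
  trichome-bearing: 1695 × 1/2 = 847.5
  glabrous: 1695 × 1/2 = 847.5
χ² = Σ (O − E)² / E
  trichome-bearing: (758 − 847.5)² / 847.5 = 9.4516
  glabrous: (937 − 847.5)² / 847.5 = 9.4516
χ² = 9.4516 + 9.4516 = 18.9032 ≈ 18.903
Degrees of freedom = 2 − 1 = 1; critical value at α = 0.05 is 3.841.
Since 18.903 > 3.841, we reject the null hypothesis — the data do not fit the 1:1 ratio.

18.903; not consistent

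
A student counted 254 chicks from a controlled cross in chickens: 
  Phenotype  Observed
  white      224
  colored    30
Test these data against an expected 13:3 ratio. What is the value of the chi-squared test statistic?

8.028

Under the 13:3 hypothesis (Σ ratio = 16, N = 254):
  white: 254 × 13/16 = 206.375
  colored: 254 × 3/16 = 47.625
χ² = Σ (O − E)² / E
  white: (224 − 206.375)² / 206.375 = 1.5052
  colored: (30 − 47.625)² / 47.625 = 6.5226
χ² = 1.5052 + 6.5226 = 8.0278 ≈ 8.028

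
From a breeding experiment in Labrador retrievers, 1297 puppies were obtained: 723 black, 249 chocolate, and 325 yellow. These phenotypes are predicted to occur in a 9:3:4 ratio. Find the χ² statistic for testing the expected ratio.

0.200

Total ratio parts = 16. Expected numbers out of 1297:
  black: 1297 × 9/16 = 729.5625
  chocolate: 1297 × 3/16 = 243.1875
  yellow: 1297 × 4/16 = 324.25
χ² = Σ (O − E)² / E
  black: (723 − 729.5625)² / 729.5625 = 0.0590
  chocolate: (249 − 243.1875)² / 243.1875 = 0.1389
  yellow: (325 − 324.25)² / 324.25 = 0.0017
χ² = 0.0590 + 0.1389 + 0.0017 = 0.1996 ≈ 0.200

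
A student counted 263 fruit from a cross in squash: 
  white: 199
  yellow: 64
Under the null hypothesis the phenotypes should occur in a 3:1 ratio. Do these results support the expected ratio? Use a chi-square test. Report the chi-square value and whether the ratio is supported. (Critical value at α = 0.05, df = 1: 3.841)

Under the 3:1 hypothesis (Σ ratio = 4, N = 263):
  white: 263 × 3/4 = 197.25
  yellow: 263 × 1/4 = 65.75
χ² = Σ (O − E)² / E
  white: (199 − 197.25)² / 197.25 = 0.0155
  yellow: (64 − 65.75)² / 65.75 = 0.0466
χ² = 0.0155 + 0.0466 = 0.0621 ≈ 0.062
Degrees of freedom = 2 − 1 = 1; critical value at α = 0.05 is 3.841.
Since 0.062 < 3.841, we fail to reject the null hypothesis — the data are consistent with the 3:1 ratio.

0.062; consistent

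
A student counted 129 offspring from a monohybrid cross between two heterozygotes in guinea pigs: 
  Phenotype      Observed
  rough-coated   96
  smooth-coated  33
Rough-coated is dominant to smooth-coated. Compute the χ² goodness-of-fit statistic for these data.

0.023

For a monohybrid cross between heterozygotes with complete dominance, the expected phenotypic ratio is 3:1.
Under the 3:1 hypothesis (Σ ratio = 4, N = 129):
  rough-coated: 129 × 3/4 = 96.75
  smooth-coated: 129 × 1/4 = 32.25
χ² = Σ (O − E)² / E
  rough-coated: (96 − 96.75)² / 96.75 = 0.0058
  smooth-coated: (33 − 32.25)² / 32.25 = 0.0174
χ² = 0.0058 + 0.0174 = 0.0232 ≈ 0.023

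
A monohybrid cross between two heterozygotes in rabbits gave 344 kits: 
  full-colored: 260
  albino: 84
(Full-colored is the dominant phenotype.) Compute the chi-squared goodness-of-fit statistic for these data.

For a monohybrid cross between heterozygotes with complete dominance, the expected phenotypic ratio is 3:1.
Total ratio parts = 4. Expected numbers out of 344:
  full-colored: 344 × 3/4 = 258
  albino: 344 × 1/4 = 86
χ² = Σ (O − E)² / E
  full-colored: (260 − 258)² / 258 = 0.0155
  albino: (84 − 86)² / 86 = 0.0465
χ² = 0.0155 + 0.0465 = 0.062

0.062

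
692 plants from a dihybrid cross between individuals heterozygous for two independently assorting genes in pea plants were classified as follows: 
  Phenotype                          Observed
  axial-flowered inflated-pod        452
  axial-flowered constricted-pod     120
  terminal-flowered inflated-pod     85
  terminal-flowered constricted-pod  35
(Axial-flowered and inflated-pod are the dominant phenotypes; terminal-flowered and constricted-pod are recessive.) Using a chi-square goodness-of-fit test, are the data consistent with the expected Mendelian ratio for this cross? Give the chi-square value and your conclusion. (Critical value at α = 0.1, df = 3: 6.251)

27.856; not consistent

A dihybrid F₂ with independent assortment and complete dominance at both loci gives a 9:3:3:1 phenotypic ratio.
Under the 9:3:3:1 hypothesis (Σ ratio = 16, N = 692):
  axial-flowered inflated-pod: 692 × 9/16 = 389.25
  axial-flowered constricted-pod: 692 × 3/16 = 129.75
  terminal-flowered inflated-pod: 692 × 3/16 = 129.75
  terminal-flowered constricted-pod: 692 × 1/16 = 43.25
χ² = Σ (O − E)² / E
  axial-flowered inflated-pod: (452 − 389.25)² / 389.25 = 10.1158
  axial-flowered constricted-pod: (120 − 129.75)² / 129.75 = 0.7327
  terminal-flowered inflated-pod: (85 − 129.75)² / 129.75 = 15.4340
  terminal-flowered constricted-pod: (35 − 43.25)² / 43.25 = 1.5737
χ² = 10.1158 + 0.7327 + 15.4340 + 1.5737 = 27.8562 ≈ 27.856
Degrees of freedom = 4 − 1 = 3; critical value at α = 0.1 is 6.251.
Since 27.856 > 6.251, we reject the null hypothesis — the data do not fit the 9:3:3:1 ratio.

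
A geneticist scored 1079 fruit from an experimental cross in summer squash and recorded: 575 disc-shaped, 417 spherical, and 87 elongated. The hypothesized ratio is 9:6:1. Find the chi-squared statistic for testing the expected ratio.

7.734

Total ratio parts = 16. Expected numbers out of 1079:
  disc-shaped: 1079 × 9/16 = 606.9375
  spherical: 1079 × 6/16 = 404.625
  elongated: 1079 × 1/16 = 67.4375
χ² = Σ (O − E)² / E
  disc-shaped: (575 − 606.9375)² / 606.9375 = 1.6806
  spherical: (417 − 404.625)² / 404.625 = 0.3785
  elongated: (87 − 67.4375)² / 67.4375 = 5.6748
χ² = 1.6806 + 0.3785 + 5.6748 = 7.7339 ≈ 7.734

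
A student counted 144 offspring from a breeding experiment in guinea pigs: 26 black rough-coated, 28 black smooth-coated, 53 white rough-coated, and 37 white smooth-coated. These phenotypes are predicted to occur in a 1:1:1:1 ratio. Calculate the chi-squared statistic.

12.611

Under the 1:1:1:1 hypothesis (Σ ratio = 4, N = 144):
  black rough-coated: 144 × 1/4 = 36
  black smooth-coated: 144 × 1/4 = 36
  white rough-coated: 144 × 1/4 = 36
  white smooth-coated: 144 × 1/4 = 36
χ² = Σ (O − E)² / E
  black rough-coated: (26 − 36)² / 36 = 2.7778
  black smooth-coated: (28 − 36)² / 36 = 1.7778
  white rough-coated: (53 − 36)² / 36 = 8.0278
  white smooth-coated: (37 − 36)² / 36 = 0.0278
χ² = 2.7778 + 1.7778 + 8.0278 + 0.0278 = 12.6112 ≈ 12.611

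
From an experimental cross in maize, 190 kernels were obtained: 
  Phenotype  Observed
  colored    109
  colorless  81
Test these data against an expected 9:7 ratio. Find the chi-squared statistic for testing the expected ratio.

Expected counts for N = 190 under a 9:7 ratio (total parts = 16):
  colored: 190 × 9/16 = 106.875
  colorless: 190 × 7/16 = 83.125
χ² = Σ (O − E)² / E
  colored: (109 − 106.875)² / 106.875 = 0.0423
  colorless: (81 − 83.125)² / 83.125 = 0.0543
χ² = 0.0423 + 0.0543 = 0.0966 ≈ 0.097

0.097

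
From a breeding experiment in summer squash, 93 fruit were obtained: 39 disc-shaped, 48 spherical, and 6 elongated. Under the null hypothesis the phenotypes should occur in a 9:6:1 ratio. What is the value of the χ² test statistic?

8.333

The 9:6:1 ratio has 16 parts, so with N = 93 the expected counts are:
  disc-shaped: 93 × 9/16 = 52.3125
  spherical: 93 × 6/16 = 34.875
  elongated: 93 × 1/16 = 5.8125
χ² = Σ (O − E)² / E
  disc-shaped: (39 − 52.3125)² / 52.3125 = 3.3878
  spherical: (48 − 34.875)² / 34.875 = 4.9395
  elongated: (6 − 5.8125)² / 5.8125 = 0.0060
χ² = 3.3878 + 4.9395 + 0.0060 = 8.3333 ≈ 8.333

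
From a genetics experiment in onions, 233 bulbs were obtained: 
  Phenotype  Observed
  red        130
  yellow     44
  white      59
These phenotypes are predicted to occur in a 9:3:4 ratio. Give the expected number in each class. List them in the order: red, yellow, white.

131.0625, 43.6875, 58.25

Total ratio parts = 16. Expected numbers out of 233:
  red: 233 × 9/16 = 131.0625
  yellow: 233 × 3/16 = 43.6875
  white: 233 × 4/16 = 58.25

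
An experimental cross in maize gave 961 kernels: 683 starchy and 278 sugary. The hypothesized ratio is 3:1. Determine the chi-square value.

7.909

Total ratio parts = 4. Expected numbers out of 961:
  starchy: 961 × 3/4 = 720.75
  sugary: 961 × 1/4 = 240.25
χ² = Σ (O − E)² / E
  starchy: (683 − 720.75)² / 720.75 = 1.9772
  sugary: (278 − 240.25)² / 240.25 = 5.9316
χ² = 1.9772 + 5.9316 = 7.9088 ≈ 7.909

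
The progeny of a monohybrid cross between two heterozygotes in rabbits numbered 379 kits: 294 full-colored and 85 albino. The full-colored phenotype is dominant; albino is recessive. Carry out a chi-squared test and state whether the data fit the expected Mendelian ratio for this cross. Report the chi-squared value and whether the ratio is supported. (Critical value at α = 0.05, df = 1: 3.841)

1.338; consistent

For a monohybrid cross between heterozygotes with complete dominance, the expected phenotypic ratio is 3:1.
Under the 3:1 hypothesis (Σ ratio = 4, N = 379):
  full-colored: 379 × 3/4 = 284.25
  albino: 379 × 1/4 = 94.75
χ² = Σ (O − E)² / E
  full-colored: (294 − 284.25)² / 284.25 = 0.3344
  albino: (85 − 94.75)² / 94.75 = 1.0033
χ² = 0.3344 + 1.0033 = 1.3377 ≈ 1.338
Degrees of freedom = 2 − 1 = 1; critical value at α = 0.05 is 3.841.
Since 1.338 < 3.841, we fail to reject the null hypothesis — the data are consistent with the 3:1 ratio.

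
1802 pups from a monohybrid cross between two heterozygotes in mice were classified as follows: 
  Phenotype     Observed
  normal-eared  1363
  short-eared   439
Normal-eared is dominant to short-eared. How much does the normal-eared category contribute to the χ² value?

For a monohybrid cross between heterozygotes with complete dominance, the expected phenotypic ratio is 3:1.
Expected counts for N = 1802 under a 3:1 ratio (total parts = 4):
  normal-eared: 1802 × 3/4 = 1351.5
  short-eared: 1802 × 1/4 = 450.5
Contribution of normal-eared: (1363 − 1351.5)² / 1351.5 = 0.0979

0.098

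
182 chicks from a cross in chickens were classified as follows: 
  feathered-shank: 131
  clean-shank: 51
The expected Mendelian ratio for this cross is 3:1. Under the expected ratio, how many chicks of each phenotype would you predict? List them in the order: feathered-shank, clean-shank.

136.5, 45.5

Total ratio parts = 4. Expected numbers out of 182:
  feathered-shank: 182 × 3/4 = 136.5
  clean-shank: 182 × 1/4 = 45.5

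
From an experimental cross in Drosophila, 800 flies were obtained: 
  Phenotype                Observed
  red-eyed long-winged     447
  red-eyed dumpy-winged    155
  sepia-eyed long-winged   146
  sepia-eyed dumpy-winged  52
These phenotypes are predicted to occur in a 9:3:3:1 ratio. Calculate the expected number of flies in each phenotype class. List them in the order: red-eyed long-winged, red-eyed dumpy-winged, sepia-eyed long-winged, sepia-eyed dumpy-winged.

450, 150, 150, 50

Total ratio parts = 16. Expected numbers out of 800:
  red-eyed long-winged: 800 × 9/16 = 450
  red-eyed dumpy-winged: 800 × 3/16 = 150
  sepia-eyed long-winged: 800 × 3/16 = 150
  sepia-eyed dumpy-winged: 800 × 1/16 = 50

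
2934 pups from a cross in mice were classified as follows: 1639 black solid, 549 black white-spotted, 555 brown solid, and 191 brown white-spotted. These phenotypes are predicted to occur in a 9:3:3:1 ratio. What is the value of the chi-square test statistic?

0.441

Total ratio parts = 16. Expected numbers out of 2934:
  black solid: 2934 × 9/16 = 1650.375
  black white-spotted: 2934 × 3/16 = 550.125
  brown solid: 2934 × 3/16 = 550.125
  brown white-spotted: 2934 × 1/16 = 183.375
χ² = Σ (O − E)² / E
  black solid: (1639 − 1650.375)² / 1650.375 = 0.0784
  black white-spotted: (549 − 550.125)² / 550.125 = 0.0023
  brown solid: (555 − 550.125)² / 550.125 = 0.0432
  brown white-spotted: (191 − 183.375)² / 183.375 = 0.3171
χ² = 0.0784 + 0.0023 + 0.0432 + 0.3171 = 0.441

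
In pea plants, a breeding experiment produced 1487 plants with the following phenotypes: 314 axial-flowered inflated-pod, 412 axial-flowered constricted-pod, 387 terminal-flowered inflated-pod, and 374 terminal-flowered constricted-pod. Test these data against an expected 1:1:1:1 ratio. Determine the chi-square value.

13.968

Total ratio parts = 4. Expected numbers out of 1487:
  axial-flowered inflated-pod: 1487 × 1/4 = 371.75
  axial-flowered constricted-pod: 1487 × 1/4 = 371.75
  terminal-flowered inflated-pod: 1487 × 1/4 = 371.75
  terminal-flowered constricted-pod: 1487 × 1/4 = 371.75
χ² = Σ (O − E)² / E
  axial-flowered inflated-pod: (314 − 371.75)² / 371.75 = 8.9713
  axial-flowered constricted-pod: (412 − 371.75)² / 371.75 = 4.3579
  terminal-flowered inflated-pod: (387 − 371.75)² / 371.75 = 0.6256
  terminal-flowered constricted-pod: (374 − 371.75)² / 371.75 = 0.0136
χ² = 8.9713 + 4.3579 + 0.6256 + 0.0136 = 13.9684 ≈ 13.968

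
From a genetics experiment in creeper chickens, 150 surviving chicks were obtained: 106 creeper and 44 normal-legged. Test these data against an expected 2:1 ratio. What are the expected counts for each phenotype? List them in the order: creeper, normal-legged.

100, 50

Total ratio parts = 3. Expected numbers out of 150:
  creeper: 150 × 2/3 = 100
  normal-legged: 150 × 1/3 = 50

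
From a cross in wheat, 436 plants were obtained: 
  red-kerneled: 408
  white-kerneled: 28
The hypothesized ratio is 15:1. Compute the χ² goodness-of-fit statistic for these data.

Under the 15:1 hypothesis (Σ ratio = 16, N = 436):
  red-kerneled: 436 × 15/16 = 408.75
  white-kerneled: 436 × 1/16 = 27.25
χ² = Σ (O − E)² / E
  red-kerneled: (408 − 408.75)² / 408.75 = 0.0014
  white-kerneled: (28 − 27.25)² / 27.25 = 0.0206
χ² = 0.0014 + 0.0206 = 0.022

0.022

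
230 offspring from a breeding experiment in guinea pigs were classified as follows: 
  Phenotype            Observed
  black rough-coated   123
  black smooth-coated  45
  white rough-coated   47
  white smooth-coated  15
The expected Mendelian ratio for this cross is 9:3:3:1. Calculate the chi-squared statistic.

Under the 9:3:3:1 hypothesis (Σ ratio = 16, N = 230):
  black rough-coated: 230 × 9/16 = 129.375
  black smooth-coated: 230 × 3/16 = 43.125
  white rough-coated: 230 × 3/16 = 43.125
  white smooth-coated: 230 × 1/16 = 14.375
χ² = Σ (O − E)² / E
  black rough-coated: (123 − 129.375)² / 129.375 = 0.3141
  black smooth-coated: (45 − 43.125)² / 43.125 = 0.0815
  white rough-coated: (47 − 43.125)² / 43.125 = 0.3482
  white smooth-coated: (15 − 14.375)² / 14.375 = 0.0272
χ² = 0.3141 + 0.0815 + 0.3482 + 0.0272 = 0.771

0.771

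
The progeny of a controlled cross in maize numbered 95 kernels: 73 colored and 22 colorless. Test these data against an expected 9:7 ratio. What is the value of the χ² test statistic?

16.369

Under the 9:7 hypothesis (Σ ratio = 16, N = 95):
  colored: 95 × 9/16 = 53.4375
  colorless: 95 × 7/16 = 41.5625
χ² = Σ (O − E)² / E
  colored: (73 − 53.4375)² / 53.4375 = 7.1615
  colorless: (22 − 41.5625)² / 41.5625 = 9.2076
χ² = 7.1615 + 9.2076 = 16.3691 ≈ 16.369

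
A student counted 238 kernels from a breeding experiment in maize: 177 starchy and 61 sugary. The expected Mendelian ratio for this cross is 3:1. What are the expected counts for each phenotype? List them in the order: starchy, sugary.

178.5, 59.5

Expected counts for N = 238 under a 3:1 ratio (total parts = 4):
  starchy: 238 × 3/4 = 178.5
  sugary: 238 × 1/4 = 59.5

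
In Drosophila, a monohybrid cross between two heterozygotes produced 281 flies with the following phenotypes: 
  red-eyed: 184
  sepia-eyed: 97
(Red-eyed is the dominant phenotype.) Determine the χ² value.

13.581

For a monohybrid cross between heterozygotes with complete dominance, the expected phenotypic ratio is 3:1.
Under the 3:1 hypothesis (Σ ratio = 4, N = 281):
  red-eyed: 281 × 3/4 = 210.75
  sepia-eyed: 281 × 1/4 = 70.25
χ² = Σ (O − E)² / E
  red-eyed: (184 − 210.75)² / 210.75 = 3.3953
  sepia-eyed: (97 − 70.25)² / 70.25 = 10.1859
χ² = 3.3953 + 10.1859 = 13.5812 ≈ 13.581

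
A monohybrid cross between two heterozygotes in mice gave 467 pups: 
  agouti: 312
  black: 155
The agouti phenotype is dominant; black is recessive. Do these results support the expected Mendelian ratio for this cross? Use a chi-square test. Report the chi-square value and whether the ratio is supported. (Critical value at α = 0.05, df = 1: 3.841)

16.709; not consistent

For a monohybrid cross between heterozygotes with complete dominance, the expected phenotypic ratio is 3:1.
Expected counts for N = 467 under a 3:1 ratio (total parts = 4):
  agouti: 467 × 3/4 = 350.25
  black: 467 × 1/4 = 116.75
χ² = Σ (O − E)² / E
  agouti: (312 − 350.25)² / 350.25 = 4.1772
  black: (155 − 116.75)² / 116.75 = 12.5316
χ² = 4.1772 + 12.5316 = 16.7088 ≈ 16.709
Degrees of freedom = 2 − 1 = 1; critical value at α = 0.05 is 3.841.
Since 16.709 > 3.841, we reject the null hypothesis — the data do not fit the 3:1 ratio.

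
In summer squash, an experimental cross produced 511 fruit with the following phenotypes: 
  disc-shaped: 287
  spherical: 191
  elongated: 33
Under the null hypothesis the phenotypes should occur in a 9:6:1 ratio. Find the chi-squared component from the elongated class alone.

The 9:6:1 ratio has 16 parts, so with N = 511 the expected counts are:
  disc-shaped: 511 × 9/16 = 287.4375
  spherical: 511 × 6/16 = 191.625
  elongated: 511 × 1/16 = 31.9375
Contribution of elongated: (33 − 31.9375)² / 31.9375 = 0.0353

0.035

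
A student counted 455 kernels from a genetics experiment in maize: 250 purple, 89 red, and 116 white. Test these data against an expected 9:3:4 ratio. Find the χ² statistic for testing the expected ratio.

Expected counts for N = 455 under a 9:3:4 ratio (total parts = 16):
  purple: 455 × 9/16 = 255.9375
  red: 455 × 3/16 = 85.3125
  white: 455 × 4/16 = 113.75
χ² = Σ (O − E)² / E
  purple: (250 − 255.9375)² / 255.9375 = 0.1377
  red: (89 − 85.3125)² / 85.3125 = 0.1594
  white: (116 − 113.75)² / 113.75 = 0.0445
χ² = 0.1377 + 0.1594 + 0.0445 = 0.3416 ≈ 0.342

0.342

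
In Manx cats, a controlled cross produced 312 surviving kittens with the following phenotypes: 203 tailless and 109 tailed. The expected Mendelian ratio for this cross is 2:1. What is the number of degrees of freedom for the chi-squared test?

1

A goodness-of-fit test with 2 phenotype classes has df = 2 − 1 = 1.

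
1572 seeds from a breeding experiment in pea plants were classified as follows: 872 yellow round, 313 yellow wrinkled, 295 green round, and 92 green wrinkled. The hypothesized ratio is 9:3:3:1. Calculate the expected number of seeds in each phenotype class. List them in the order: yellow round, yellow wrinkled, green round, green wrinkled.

Under the 9:3:3:1 hypothesis (Σ ratio = 16, N = 1572):
  yellow round: 1572 × 9/16 = 884.25
  yellow wrinkled: 1572 × 3/16 = 294.75
  green round: 1572 × 3/16 = 294.75
  green wrinkled: 1572 × 1/16 = 98.25

884.25, 294.75, 294.75, 98.25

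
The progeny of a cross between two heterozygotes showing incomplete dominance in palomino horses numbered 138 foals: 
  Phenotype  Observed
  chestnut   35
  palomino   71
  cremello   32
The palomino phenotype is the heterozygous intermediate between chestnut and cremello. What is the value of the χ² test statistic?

With incomplete dominance, a heterozygote × heterozygote cross gives a 1:2:1 phenotypic ratio.
Under the 1:2:1 hypothesis (Σ ratio = 4, N = 138):
  chestnut: 138 × 1/4 = 34.5
  palomino: 138 × 2/4 = 69
  cremello: 138 × 1/4 = 34.5
χ² = Σ (O − E)² / E
  chestnut: (35 − 34.5)² / 34.5 = 0.0072
  palomino: (71 − 69)² / 69 = 0.0580
  cremello: (32 − 34.5)² / 34.5 = 0.1812
χ² = 0.0072 + 0.0580 + 0.1812 = 0.2464 ≈ 0.246

0.246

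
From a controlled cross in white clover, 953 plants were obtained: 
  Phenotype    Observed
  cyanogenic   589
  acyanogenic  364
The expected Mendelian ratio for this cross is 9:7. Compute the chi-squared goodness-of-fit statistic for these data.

Total ratio parts = 16. Expected numbers out of 953:
  cyanogenic: 953 × 9/16 = 536.0625
  acyanogenic: 953 × 7/16 = 416.9375
χ² = Σ (O − E)² / E
  cyanogenic: (589 − 536.0625)² / 536.0625 = 5.2277
  acyanogenic: (364 − 416.9375)² / 416.9375 = 6.7213
χ² = 5.2277 + 6.7213 = 11.949

11.949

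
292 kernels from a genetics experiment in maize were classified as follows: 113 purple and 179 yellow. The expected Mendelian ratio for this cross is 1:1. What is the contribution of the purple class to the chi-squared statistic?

Expected counts for N = 292 under a 1:1 ratio (total parts = 2):
  purple: 292 × 1/2 = 146
  yellow: 292 × 1/2 = 146
Contribution of purple: (113 − 146)² / 146 = 7.4589

7.459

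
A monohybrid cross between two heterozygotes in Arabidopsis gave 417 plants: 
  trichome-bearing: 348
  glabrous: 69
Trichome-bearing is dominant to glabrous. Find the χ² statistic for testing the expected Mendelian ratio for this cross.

15.892

For a monohybrid cross between heterozygotes with complete dominance, the expected phenotypic ratio is 3:1.
Total ratio parts = 4. Expected numbers out of 417:
  trichome-bearing: 417 × 3/4 = 312.75
  glabrous: 417 × 1/4 = 104.25
χ² = Σ (O − E)² / E
  trichome-bearing: (348 − 312.75)² / 312.75 = 3.9730
  glabrous: (69 − 104.25)² / 104.25 = 11.9191
χ² = 3.9730 + 11.9191 = 15.8921 ≈ 15.892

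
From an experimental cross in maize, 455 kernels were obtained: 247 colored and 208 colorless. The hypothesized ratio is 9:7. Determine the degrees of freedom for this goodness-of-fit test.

1

A goodness-of-fit test with 2 phenotype classes has df = 2 − 1 = 1.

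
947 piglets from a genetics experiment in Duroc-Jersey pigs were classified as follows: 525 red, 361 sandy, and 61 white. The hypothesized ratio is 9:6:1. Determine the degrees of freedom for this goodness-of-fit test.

A goodness-of-fit test with 3 phenotype classes has df = 3 − 1 = 2.

2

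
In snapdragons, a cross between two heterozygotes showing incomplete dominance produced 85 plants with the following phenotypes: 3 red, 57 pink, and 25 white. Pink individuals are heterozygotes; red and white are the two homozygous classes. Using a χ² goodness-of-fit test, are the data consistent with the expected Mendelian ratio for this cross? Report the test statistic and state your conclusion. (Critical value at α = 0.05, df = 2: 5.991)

21.282; not consistent

With incomplete dominance, a heterozygote × heterozygote cross gives a 1:2:1 phenotypic ratio.
Total ratio parts = 4. Expected numbers out of 85:
  red: 85 × 1/4 = 21.25
  pink: 85 × 2/4 = 42.5
  white: 85 × 1/4 = 21.25
χ² = Σ (O − E)² / E
  red: (3 − 21.25)² / 21.25 = 15.6735
  pink: (57 − 42.5)² / 42.5 = 4.9471
  white: (25 − 21.25)² / 21.25 = 0.6618
χ² = 15.6735 + 4.9471 + 0.6618 = 21.2824 ≈ 21.282
Degrees of freedom = 3 − 1 = 2; critical value at α = 0.05 is 5.991.
Since 21.282 > 5.991, we reject the null hypothesis — the data do not fit the 1:2:1 ratio.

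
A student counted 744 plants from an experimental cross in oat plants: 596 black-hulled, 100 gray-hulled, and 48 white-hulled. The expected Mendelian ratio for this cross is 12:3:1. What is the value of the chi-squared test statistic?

13.821

Under the 12:3:1 hypothesis (Σ ratio = 16, N = 744):
  black-hulled: 744 × 12/16 = 558
  gray-hulled: 744 × 3/16 = 139.5
  white-hulled: 744 × 1/16 = 46.5
χ² = Σ (O − E)² / E
  black-hulled: (596 − 558)² / 558 = 2.5878
  gray-hulled: (100 − 139.5)² / 139.5 = 11.1846
  white-hulled: (48 − 46.5)² / 46.5 = 0.0484
χ² = 2.5878 + 11.1846 + 0.0484 = 13.8208 ≈ 13.821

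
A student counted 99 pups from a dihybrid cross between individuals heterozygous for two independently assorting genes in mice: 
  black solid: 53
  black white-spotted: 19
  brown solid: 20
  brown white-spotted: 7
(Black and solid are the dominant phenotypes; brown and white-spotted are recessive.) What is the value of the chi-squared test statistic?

A dihybrid F₂ with independent assortment and complete dominance at both loci gives a 9:3:3:1 phenotypic ratio.
Under the 9:3:3:1 hypothesis (Σ ratio = 16, N = 99):
  black solid: 99 × 9/16 = 55.6875
  black white-spotted: 99 × 3/16 = 18.5625
  brown solid: 99 × 3/16 = 18.5625
  brown white-spotted: 99 × 1/16 = 6.1875
χ² = Σ (O − E)² / E
  black solid: (53 − 55.6875)² / 55.6875 = 0.1297
  black white-spotted: (19 − 18.5625)² / 18.5625 = 0.0103
  brown solid: (20 − 18.5625)² / 18.5625 = 0.1113
  brown white-spotted: (7 − 6.1875)² / 6.1875 = 0.1067
χ² = 0.1297 + 0.0103 + 0.1113 + 0.1067 = 0.358

0.358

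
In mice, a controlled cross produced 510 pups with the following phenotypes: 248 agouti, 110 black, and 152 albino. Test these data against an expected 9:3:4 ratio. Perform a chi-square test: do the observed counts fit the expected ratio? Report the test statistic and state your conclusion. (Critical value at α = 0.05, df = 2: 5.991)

Expected counts for N = 510 under a 9:3:4 ratio (total parts = 16):
  agouti: 510 × 9/16 = 286.875
  black: 510 × 3/16 = 95.625
  albino: 510 × 4/16 = 127.5
χ² = Σ (O − E)² / E
  agouti: (248 − 286.875)² / 286.875 = 5.2680
  black: (110 − 95.625)² / 95.625 = 2.1609
  albino: (152 − 127.5)² / 127.5 = 4.7078
χ² = 5.2680 + 2.1609 + 4.7078 = 12.1367 ≈ 12.137
Degrees of freedom = 3 − 1 = 2; critical value at α = 0.05 is 5.991.
Since 12.137 > 5.991, we reject the null hypothesis — the data do not fit the 9:3:4 ratio.

12.137; not consistent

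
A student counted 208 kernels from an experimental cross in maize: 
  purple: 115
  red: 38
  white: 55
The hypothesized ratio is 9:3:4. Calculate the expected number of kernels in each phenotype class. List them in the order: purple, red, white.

117, 39, 52

Under the 9:3:4 hypothesis (Σ ratio = 16, N = 208):
  purple: 208 × 9/16 = 117
  red: 208 × 3/16 = 39
  white: 208 × 4/16 = 52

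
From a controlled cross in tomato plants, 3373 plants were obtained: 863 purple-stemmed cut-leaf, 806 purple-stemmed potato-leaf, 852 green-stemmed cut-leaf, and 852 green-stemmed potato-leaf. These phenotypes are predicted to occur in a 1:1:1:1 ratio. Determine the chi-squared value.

Expected counts for N = 3373 under a 1:1:1:1 ratio (total parts = 4):
  purple-stemmed cut-leaf: 3373 × 1/4 = 843.25
  purple-stemmed potato-leaf: 3373 × 1/4 = 843.25
  green-stemmed cut-leaf: 3373 × 1/4 = 843.25
  green-stemmed potato-leaf: 3373 × 1/4 = 843.25
χ² = Σ (O − E)² / E
  purple-stemmed cut-leaf: (863 − 843.25)² / 843.25 = 0.4626
  purple-stemmed potato-leaf: (806 − 843.25)² / 843.25 = 1.6455
  green-stemmed cut-leaf: (852 − 843.25)² / 843.25 = 0.0908
  green-stemmed potato-leaf: (852 − 843.25)² / 843.25 = 0.0908
χ² = 0.4626 + 1.6455 + 0.0908 + 0.0908 = 2.2897 ≈ 2.290

2.290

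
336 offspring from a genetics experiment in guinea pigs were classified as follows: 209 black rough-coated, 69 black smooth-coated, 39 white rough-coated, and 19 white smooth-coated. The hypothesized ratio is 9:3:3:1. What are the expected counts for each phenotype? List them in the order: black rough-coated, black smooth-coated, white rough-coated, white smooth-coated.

189, 63, 63, 21

Expected counts for N = 336 under a 9:3:3:1 ratio (total parts = 16):
  black rough-coated: 336 × 9/16 = 189
  black smooth-coated: 336 × 3/16 = 63
  white rough-coated: 336 × 3/16 = 63
  white smooth-coated: 336 × 1/16 = 21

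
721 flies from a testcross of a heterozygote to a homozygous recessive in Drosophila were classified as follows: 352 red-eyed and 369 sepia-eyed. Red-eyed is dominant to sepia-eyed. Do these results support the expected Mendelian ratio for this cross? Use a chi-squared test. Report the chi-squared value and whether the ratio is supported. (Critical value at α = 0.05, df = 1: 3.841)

0.401; consistent

A testcross of a heterozygote (Aa × aa) gives a 1:1 phenotypic ratio.
Total ratio parts = 2. Expected numbers out of 721:
  red-eyed: 721 × 1/2 = 360.5
  sepia-eyed: 721 × 1/2 = 360.5
χ² = Σ (O − E)² / E
  red-eyed: (352 − 360.5)² / 360.5 = 0.2004
  sepia-eyed: (369 − 360.5)² / 360.5 = 0.2004
χ² = 0.2004 + 0.2004 = 0.4008 ≈ 0.401
Degrees of freedom = 2 − 1 = 1; critical value at α = 0.05 is 3.841.
Since 0.401 < 3.841, we fail to reject the null hypothesis — the data are consistent with the 1:1 ratio.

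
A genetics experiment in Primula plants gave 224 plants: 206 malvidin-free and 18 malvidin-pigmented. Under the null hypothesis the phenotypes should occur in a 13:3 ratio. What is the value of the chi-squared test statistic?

The 13:3 ratio has 16 parts, so with N = 224 the expected counts are:
  malvidin-free: 224 × 13/16 = 182
  malvidin-pigmented: 224 × 3/16 = 42
χ² = Σ (O − E)² / E
  malvidin-free: (206 − 182)² / 182 = 3.1648
  malvidin-pigmented: (18 − 42)² / 42 = 13.7143
χ² = 3.1648 + 13.7143 = 16.8791 ≈ 16.879

16.879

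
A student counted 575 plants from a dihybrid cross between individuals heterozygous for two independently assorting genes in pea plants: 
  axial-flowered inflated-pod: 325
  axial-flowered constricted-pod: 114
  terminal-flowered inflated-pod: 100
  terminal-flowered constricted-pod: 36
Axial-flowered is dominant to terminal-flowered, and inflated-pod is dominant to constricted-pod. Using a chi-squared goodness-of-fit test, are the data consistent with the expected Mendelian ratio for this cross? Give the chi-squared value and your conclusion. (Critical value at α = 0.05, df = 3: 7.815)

0.929; consistent

A dihybrid F₂ with independent assortment and complete dominance at both loci gives a 9:3:3:1 phenotypic ratio.
Expected counts for N = 575 under a 9:3:3:1 ratio (total parts = 16):
  axial-flowered inflated-pod: 575 × 9/16 = 323.4375
  axial-flowered constricted-pod: 575 × 3/16 = 107.8125
  terminal-flowered inflated-pod: 575 × 3/16 = 107.8125
  terminal-flowered constricted-pod: 575 × 1/16 = 35.9375
χ² = Σ (O − E)² / E
  axial-flowered inflated-pod: (325 − 323.4375)² / 323.4375 = 0.0075
  axial-flowered constricted-pod: (114 − 107.8125)² / 107.8125 = 0.3551
  terminal-flowered inflated-pod: (100 − 107.8125)² / 107.8125 = 0.5661
  terminal-flowered constricted-pod: (36 − 35.9375)² / 35.9375 = 0.0001
χ² = 0.0075 + 0.3551 + 0.5661 + 0.0001 = 0.9288 ≈ 0.929
Degrees of freedom = 4 − 1 = 3; critical value at α = 0.05 is 7.815.
Since 0.929 < 7.815, we fail to reject the null hypothesis — the data are consistent with the 9:3:3:1 ratio.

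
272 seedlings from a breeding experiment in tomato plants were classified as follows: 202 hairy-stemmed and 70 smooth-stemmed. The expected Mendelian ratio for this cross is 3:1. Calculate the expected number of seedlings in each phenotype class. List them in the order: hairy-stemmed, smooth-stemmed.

Under the 3:1 hypothesis (Σ ratio = 4, N = 272):
  hairy-stemmed: 272 × 3/4 = 204
  smooth-stemmed: 272 × 1/4 = 68

204, 68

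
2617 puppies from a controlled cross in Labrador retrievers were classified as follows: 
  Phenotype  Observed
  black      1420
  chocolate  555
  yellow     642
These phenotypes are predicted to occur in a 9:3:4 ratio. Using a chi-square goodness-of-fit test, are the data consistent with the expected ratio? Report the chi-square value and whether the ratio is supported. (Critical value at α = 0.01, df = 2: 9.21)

10.500; not consistent

Expected counts for N = 2617 under a 9:3:4 ratio (total parts = 16):
  black: 2617 × 9/16 = 1472.0625
  chocolate: 2617 × 3/16 = 490.6875
  yellow: 2617 × 4/16 = 654.25
χ² = Σ (O − E)² / E
  black: (1420 − 1472.0625)² / 1472.0625 = 1.8413
  chocolate: (555 − 490.6875)² / 490.6875 = 8.4292
  yellow: (642 − 654.25)² / 654.25 = 0.2294
χ² = 1.8413 + 8.4292 + 0.2294 = 10.4999 ≈ 10.500
Degrees of freedom = 3 − 1 = 2; critical value at α = 0.01 is 9.21.
Since 10.500 > 9.21, we reject the null hypothesis — the data do not fit the 9:3:4 ratio.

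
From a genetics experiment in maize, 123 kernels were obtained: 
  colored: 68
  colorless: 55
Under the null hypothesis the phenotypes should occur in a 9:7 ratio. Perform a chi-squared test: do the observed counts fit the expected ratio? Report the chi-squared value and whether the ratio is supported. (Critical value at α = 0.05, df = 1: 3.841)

Expected counts for N = 123 under a 9:7 ratio (total parts = 16):
  colored: 123 × 9/16 = 69.1875
  colorless: 123 × 7/16 = 53.8125
χ² = Σ (O − E)² / E
  colored: (68 − 69.1875)² / 69.1875 = 0.0204
  colorless: (55 − 53.8125)² / 53.8125 = 0.0262
χ² = 0.0204 + 0.0262 = 0.0466 ≈ 0.047
Degrees of freedom = 2 − 1 = 1; critical value at α = 0.05 is 3.841.
Since 0.047 < 3.841, we fail to reject the null hypothesis — the data are consistent with the 9:7 ratio.

0.047; consistent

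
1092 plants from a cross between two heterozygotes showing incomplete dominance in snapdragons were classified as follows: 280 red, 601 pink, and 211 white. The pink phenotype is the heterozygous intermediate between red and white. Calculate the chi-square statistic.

With incomplete dominance, a heterozygote × heterozygote cross gives a 1:2:1 phenotypic ratio.
Total ratio parts = 4. Expected numbers out of 1092:
  red: 1092 × 1/4 = 273
  pink: 1092 × 2/4 = 546
  white: 1092 × 1/4 = 273
χ² = Σ (O − E)² / E
  red: (280 − 273)² / 273 = 0.1795
  pink: (601 − 546)² / 546 = 5.5403
  white: (211 − 273)² / 273 = 14.0806
χ² = 0.1795 + 5.5403 + 14.0806 = 19.8004 ≈ 19.800

19.800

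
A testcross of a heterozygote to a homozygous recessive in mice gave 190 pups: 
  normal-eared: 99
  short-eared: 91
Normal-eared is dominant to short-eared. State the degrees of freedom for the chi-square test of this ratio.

1

A testcross of a heterozygote (Aa × aa) gives a 1:1 phenotypic ratio.
A goodness-of-fit test with 2 phenotype classes has df = 2 − 1 = 1.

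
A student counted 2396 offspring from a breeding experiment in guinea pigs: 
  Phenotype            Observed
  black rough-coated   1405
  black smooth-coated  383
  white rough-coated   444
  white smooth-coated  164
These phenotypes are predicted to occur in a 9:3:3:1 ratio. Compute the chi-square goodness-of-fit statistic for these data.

13.619

Expected counts for N = 2396 under a 9:3:3:1 ratio (total parts = 16):
  black rough-coated: 2396 × 9/16 = 1347.75
  black smooth-coated: 2396 × 3/16 = 449.25
  white rough-coated: 2396 × 3/16 = 449.25
  white smooth-coated: 2396 × 1/16 = 149.75
χ² = Σ (O − E)² / E
  black rough-coated: (1405 − 1347.75)² / 1347.75 = 2.4319
  black smooth-coated: (383 − 449.25)² / 449.25 = 9.7698
  white rough-coated: (444 − 449.25)² / 449.25 = 0.0614
  white smooth-coated: (164 − 149.75)² / 149.75 = 1.3560
χ² = 2.4319 + 9.7698 + 0.0614 + 1.3560 = 13.6191 ≈ 13.619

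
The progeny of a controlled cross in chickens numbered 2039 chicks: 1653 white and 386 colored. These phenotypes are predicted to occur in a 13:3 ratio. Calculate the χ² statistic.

Under the 13:3 hypothesis (Σ ratio = 16, N = 2039):
  white: 2039 × 13/16 = 1656.6875
  colored: 2039 × 3/16 = 382.3125
χ² = Σ (O − E)² / E
  white: (1653 − 1656.6875)² / 1656.6875 = 0.0082
  colored: (386 − 382.3125)² / 382.3125 = 0.0356
χ² = 0.0082 + 0.0356 = 0.0438 ≈ 0.044

0.044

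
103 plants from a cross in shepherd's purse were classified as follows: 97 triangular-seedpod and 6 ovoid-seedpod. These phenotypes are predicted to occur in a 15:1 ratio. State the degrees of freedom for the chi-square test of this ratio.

1

A goodness-of-fit test with 2 phenotype classes has df = 2 − 1 = 1.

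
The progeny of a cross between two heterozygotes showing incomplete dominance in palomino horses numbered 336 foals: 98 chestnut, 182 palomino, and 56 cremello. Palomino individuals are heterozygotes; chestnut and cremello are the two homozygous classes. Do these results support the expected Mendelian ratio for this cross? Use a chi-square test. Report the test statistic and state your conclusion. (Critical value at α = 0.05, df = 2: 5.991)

12.833; not consistent

With incomplete dominance, a heterozygote × heterozygote cross gives a 1:2:1 phenotypic ratio.
Expected counts for N = 336 under a 1:2:1 ratio (total parts = 4):
  chestnut: 336 × 1/4 = 84
  palomino: 336 × 2/4 = 168
  cremello: 336 × 1/4 = 84
χ² = Σ (O − E)² / E
  chestnut: (98 − 84)² / 84 = 2.3333
  palomino: (182 − 168)² / 168 = 1.1667
  cremello: (56 − 84)² / 84 = 9.3333
χ² = 2.3333 + 1.1667 + 9.3333 = 12.8333 ≈ 12.833
Degrees of freedom = 3 − 1 = 2; critical value at α = 0.05 is 5.991.
Since 12.833 > 5.991, we reject the null hypothesis — the data do not fit the 1:2:1 ratio.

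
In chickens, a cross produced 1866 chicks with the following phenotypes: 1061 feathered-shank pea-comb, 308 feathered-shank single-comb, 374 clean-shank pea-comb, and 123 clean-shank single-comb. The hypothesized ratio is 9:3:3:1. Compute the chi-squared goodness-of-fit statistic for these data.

Expected counts for N = 1866 under a 9:3:3:1 ratio (total parts = 16):
  feathered-shank pea-comb: 1866 × 9/16 = 1049.625
  feathered-shank single-comb: 1866 × 3/16 = 349.875
  clean-shank pea-comb: 1866 × 3/16 = 349.875
  clean-shank single-comb: 1866 × 1/16 = 116.625
χ² = Σ (O − E)² / E
  feathered-shank pea-comb: (1061 − 1049.625)² / 1049.625 = 0.1233
  feathered-shank single-comb: (308 − 349.875)² / 349.875 = 5.0118
  clean-shank pea-comb: (374 − 349.875)² / 349.875 = 1.6635
  clean-shank single-comb: (123 − 116.625)² / 116.625 = 0.3485
χ² = 0.1233 + 5.0118 + 1.6635 + 0.3485 = 7.1471 ≈ 7.147

7.147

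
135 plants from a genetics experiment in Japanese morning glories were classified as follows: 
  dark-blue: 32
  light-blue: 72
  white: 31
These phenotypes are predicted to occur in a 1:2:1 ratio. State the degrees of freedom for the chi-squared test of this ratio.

A goodness-of-fit test with 3 phenotype classes has df = 3 − 1 = 2.

2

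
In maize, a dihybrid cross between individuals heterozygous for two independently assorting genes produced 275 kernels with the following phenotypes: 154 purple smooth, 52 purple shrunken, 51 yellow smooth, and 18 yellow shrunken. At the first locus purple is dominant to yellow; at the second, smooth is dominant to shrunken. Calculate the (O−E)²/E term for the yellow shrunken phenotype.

A dihybrid F₂ with independent assortment and complete dominance at both loci gives a 9:3:3:1 phenotypic ratio.
Under the 9:3:3:1 hypothesis (Σ ratio = 16, N = 275):
  purple smooth: 275 × 9/16 = 154.6875
  purple shrunken: 275 × 3/16 = 51.5625
  yellow smooth: 275 × 3/16 = 51.5625
  yellow shrunken: 275 × 1/16 = 17.1875
Contribution of yellow shrunken: (18 − 17.1875)² / 17.1875 = 0.0384

0.038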